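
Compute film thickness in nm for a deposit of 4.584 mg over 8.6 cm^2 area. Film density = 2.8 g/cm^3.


Convert: m = 4.584 mg = 4.5840e-06 kg, A = 8.6 cm^2 = 8.6000e-04 m^2, rho = 2.8 g/cm^3 = 2800 kg/m^3
t = m / (A * rho)
t = 4.5840e-06 / (8.6000e-04 * 2800)
t = 1.9037e-06 m = 1903.7 nm

1903.7


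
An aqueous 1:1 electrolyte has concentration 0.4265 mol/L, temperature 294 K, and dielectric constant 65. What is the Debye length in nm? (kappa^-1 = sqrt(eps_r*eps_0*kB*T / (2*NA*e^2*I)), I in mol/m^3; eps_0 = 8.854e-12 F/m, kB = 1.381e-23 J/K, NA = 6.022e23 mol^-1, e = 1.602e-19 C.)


Ionic strength I = 0.4265 * 1^2 * 1000 = 426.5 mol/m^3
kappa^-1 = sqrt(65 * 8.854e-12 * 1.381e-23 * 294 / (2 * 6.022e23 * (1.602e-19)^2 * 426.5))
kappa^-1 = 0.421 nm

0.421


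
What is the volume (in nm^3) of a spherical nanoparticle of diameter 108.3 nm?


Radius r = 108.3/2 = 54.15 nm
Volume V = (4/3) * pi * r^3
V = (4/3) * pi * (54.15)^3
V = 665095.47 nm^3

665095.47


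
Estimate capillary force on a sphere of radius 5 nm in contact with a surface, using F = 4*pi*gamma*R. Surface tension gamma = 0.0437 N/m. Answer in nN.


Convert radius: R = 5 nm = 5e-09 m
F = 4 * pi * gamma * R
F = 4 * pi * 0.0437 * 5e-09
F = 2.74575e-09 N = 2.7458 nN

2.7458


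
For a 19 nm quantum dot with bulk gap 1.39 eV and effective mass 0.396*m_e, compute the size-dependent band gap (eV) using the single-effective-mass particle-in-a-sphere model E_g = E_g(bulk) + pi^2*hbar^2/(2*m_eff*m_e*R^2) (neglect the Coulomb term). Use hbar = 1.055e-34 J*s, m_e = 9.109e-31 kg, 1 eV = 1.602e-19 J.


Radius R = 19/2 nm = 9.5e-09 m
Confinement energy dE = pi^2 * hbar^2 / (2 * m_eff * m_e * R^2)
dE = pi^2 * (1.055e-34)^2 / (2 * 0.396 * 9.109e-31 * (9.5e-09)^2) J, divided by 1.602e-19 J/eV
dE = 0.0105 eV
Total band gap = E_g(bulk) + dE = 1.39 + 0.0105 = 1.4005 eV

1.4005


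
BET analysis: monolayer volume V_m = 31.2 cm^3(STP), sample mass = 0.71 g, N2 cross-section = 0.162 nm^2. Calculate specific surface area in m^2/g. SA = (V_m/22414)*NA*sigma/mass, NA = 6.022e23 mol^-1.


Number of moles in monolayer = V_m / 22414 = 31.2 / 22414 = 0.00139199
Number of molecules = moles * NA = 0.00139199 * 6.022e23
SA = molecules * sigma / mass
SA = (31.2 / 22414) * 6.022e23 * 0.162e-18 / 0.71
SA = 191.3 m^2/g

191.3


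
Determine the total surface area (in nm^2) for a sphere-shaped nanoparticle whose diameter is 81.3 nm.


Radius r = 81.3/2 = 40.65 nm
Surface area SA = 4 * pi * r^2
SA = 4 * pi * (40.65)^2
SA = 20764.95 nm^2

20764.95


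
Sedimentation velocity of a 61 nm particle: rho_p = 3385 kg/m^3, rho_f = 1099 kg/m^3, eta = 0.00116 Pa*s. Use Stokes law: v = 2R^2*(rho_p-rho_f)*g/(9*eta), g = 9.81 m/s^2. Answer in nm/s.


Radius R = 61/2 nm = 3.05e-08 m
Density difference = 3385 - 1099 = 2286 kg/m^3
v = 2 * R^2 * (rho_p - rho_f) * g / (9 * eta)
v = 2 * (3.05e-08)^2 * 2286 * 9.81 / (9 * 0.00116)
v = 3.99645e-09 m/s = 3.9965 nm/s

3.9965


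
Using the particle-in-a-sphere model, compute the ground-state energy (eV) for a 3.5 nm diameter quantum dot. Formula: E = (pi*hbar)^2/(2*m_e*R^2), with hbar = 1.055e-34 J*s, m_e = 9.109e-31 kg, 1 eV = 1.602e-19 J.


Radius R = 3.5/2 = 1.75 nm = 1.75e-09 m
E = (pi * 1.055e-34)^2 / (2 * 9.109e-31 * (1.75e-09)^2)
E(J) = 1.96892e-20
E = E(J) / 1.602e-19 = 0.1229 eV

0.1229


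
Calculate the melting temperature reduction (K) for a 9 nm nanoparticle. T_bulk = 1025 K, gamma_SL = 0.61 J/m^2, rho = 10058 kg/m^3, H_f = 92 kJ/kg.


Radius R = 9/2 = 4.5 nm = 4.5e-09 m
Convert H_f = 92 kJ/kg = 92000 J/kg
dT = 2 * gamma_SL * T_bulk / (rho * H_f * R)
dT = 2 * 0.61 * 1025 / (10058 * 92000 * 4.5e-09)
dT = 300.3 K

300.3


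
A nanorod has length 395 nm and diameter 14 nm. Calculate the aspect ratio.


Aspect ratio AR = length / diameter
AR = 395 / 14
AR = 28.21

28.21


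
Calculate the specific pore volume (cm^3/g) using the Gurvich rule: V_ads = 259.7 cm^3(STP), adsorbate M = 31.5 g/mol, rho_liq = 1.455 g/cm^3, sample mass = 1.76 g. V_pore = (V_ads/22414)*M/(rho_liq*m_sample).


Moles adsorbed n = V_ads / 22414 = 259.7 / 22414 = 1.158651e-02 mol
Liquid volume V_liq = n * M / rho_liq = 1.158651e-02 * 31.5 / 1.455 = 0.25084 cm^3
Specific pore volume V_pore = V_liq / m_sample = 0.25084 / 1.76
V_pore = 0.1425 cm^3/g

0.1425


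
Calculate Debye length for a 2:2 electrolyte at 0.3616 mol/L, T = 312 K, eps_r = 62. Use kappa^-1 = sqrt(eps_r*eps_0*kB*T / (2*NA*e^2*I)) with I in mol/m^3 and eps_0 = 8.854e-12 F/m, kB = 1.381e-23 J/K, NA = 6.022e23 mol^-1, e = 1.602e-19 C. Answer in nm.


Ionic strength I = 0.3616 * 2^2 * 1000 = 1446.4 mol/m^3
kappa^-1 = sqrt(62 * 8.854e-12 * 1.381e-23 * 312 / (2 * 6.022e23 * (1.602e-19)^2 * 1446.4))
kappa^-1 = 0.23 nm

0.23


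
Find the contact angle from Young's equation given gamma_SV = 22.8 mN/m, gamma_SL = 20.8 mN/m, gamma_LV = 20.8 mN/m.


cos(theta) = (gamma_SV - gamma_SL) / gamma_LV
cos(theta) = (22.8 - 20.8) / 20.8
cos(theta) = 0.096154
theta = arccos(0.096154) = 84.48 degrees

84.48


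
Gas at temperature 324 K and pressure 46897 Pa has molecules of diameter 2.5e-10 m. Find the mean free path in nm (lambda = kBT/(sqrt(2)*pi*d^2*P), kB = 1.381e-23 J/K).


Mean free path: lambda = kB*T / (sqrt(2) * pi * d^2 * P)
lambda = 1.381e-23 * 324 / (sqrt(2) * pi * (2.5e-10)^2 * 46897)
lambda = 3.43597e-07 m
lambda = 343.6 nm

343.6


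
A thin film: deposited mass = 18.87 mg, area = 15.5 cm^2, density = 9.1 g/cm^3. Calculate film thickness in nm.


Convert: m = 18.87 mg = 1.8870e-05 kg, A = 15.5 cm^2 = 1.5500e-03 m^2, rho = 9.1 g/cm^3 = 9100 kg/m^3
t = m / (A * rho)
t = 1.8870e-05 / (1.5500e-03 * 9100)
t = 1.3378e-06 m = 1337.8 nm

1337.8


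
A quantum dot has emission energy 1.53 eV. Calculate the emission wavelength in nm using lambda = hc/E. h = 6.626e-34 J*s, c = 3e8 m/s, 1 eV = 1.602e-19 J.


Convert energy: E = 1.53 eV = 1.53 * 1.602e-19 = 2.45106e-19 J
lambda = h*c / E = 6.626e-34 * 3e8 / 2.45106e-19
lambda = 8.10996e-07 m = 811.0 nm

811.0


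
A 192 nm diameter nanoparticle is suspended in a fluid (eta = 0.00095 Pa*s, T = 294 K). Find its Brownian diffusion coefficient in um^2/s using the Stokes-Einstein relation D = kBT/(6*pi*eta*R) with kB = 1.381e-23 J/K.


Radius R = 192/2 = 96 nm = 9.6e-08 m
D = kB*T / (6*pi*eta*R)
D = 1.381e-23 * 294 / (6 * pi * 0.00095 * 9.6e-08)
D = 2.36181e-12 m^2/s = 2.362 um^2/s

2.362


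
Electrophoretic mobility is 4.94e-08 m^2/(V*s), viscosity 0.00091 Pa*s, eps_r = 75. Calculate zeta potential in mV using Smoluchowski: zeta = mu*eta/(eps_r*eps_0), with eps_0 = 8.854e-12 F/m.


Smoluchowski equation: zeta = mu * eta / (eps_r * eps_0)
zeta = 4.94e-08 * 0.00091 / (75 * 8.854e-12)
zeta = 0.067697 V = 67.7 mV

67.7


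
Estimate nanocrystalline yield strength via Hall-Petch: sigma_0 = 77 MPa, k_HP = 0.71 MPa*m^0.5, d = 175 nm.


d = 175 nm = 1.75e-07 m
sqrt(d) = 0.00041833
Hall-Petch contribution = k / sqrt(d) = 0.71 / 0.00041833 = 1697.2 MPa
sigma = sigma_0 + k/sqrt(d) = 77 + 1697.2 = 1774.2 MPa

1774.2


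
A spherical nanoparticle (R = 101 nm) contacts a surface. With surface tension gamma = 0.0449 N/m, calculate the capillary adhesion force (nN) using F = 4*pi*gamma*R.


Convert radius: R = 101 nm = 1.01e-07 m
F = 4 * pi * gamma * R
F = 4 * pi * 0.0449 * 1.01e-07
F = 5.69872e-08 N = 56.9872 nN

56.9872


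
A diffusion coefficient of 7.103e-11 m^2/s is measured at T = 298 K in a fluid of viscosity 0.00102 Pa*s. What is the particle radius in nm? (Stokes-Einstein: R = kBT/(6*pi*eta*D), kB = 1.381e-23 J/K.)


Stokes-Einstein: R = kB*T / (6*pi*eta*D)
R = 1.381e-23 * 298 / (6 * pi * 0.00102 * 7.103e-11)
R = 3.01347e-09 m = 3.01 nm

3.01


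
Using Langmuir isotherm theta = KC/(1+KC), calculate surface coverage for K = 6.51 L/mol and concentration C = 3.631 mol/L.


Langmuir isotherm: theta = K*C / (1 + K*C)
K*C = 6.51 * 3.631 = 23.63781
theta = 23.63781 / (1 + 23.63781) = 23.63781 / 24.63781
theta = 0.9594

0.9594


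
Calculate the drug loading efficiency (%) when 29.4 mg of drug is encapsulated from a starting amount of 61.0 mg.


Drug loading efficiency = (drug loaded / drug initial) * 100
DLE = 29.4 / 61.0 * 100
DLE = 0.482 * 100
DLE = 48.2%

48.2


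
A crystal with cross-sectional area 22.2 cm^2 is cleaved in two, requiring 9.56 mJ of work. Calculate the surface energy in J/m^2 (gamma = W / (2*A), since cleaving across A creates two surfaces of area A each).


Convert: A = 22.2 cm^2 = 0.00222 m^2, W = 9.56 mJ = 0.00956 J
Cleaving exposes two faces of area A, so total new surface = 2*A and gamma = W / (2*A)
gamma = 0.00956 / (2 * 0.00222)
gamma = 2.153 J/m^2

2.153


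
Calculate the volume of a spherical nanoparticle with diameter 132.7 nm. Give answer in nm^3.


Radius r = 132.7/2 = 66.35 nm
Volume V = (4/3) * pi * r^3
V = (4/3) * pi * (66.35)^3
V = 1223520.9 nm^3

1223520.9


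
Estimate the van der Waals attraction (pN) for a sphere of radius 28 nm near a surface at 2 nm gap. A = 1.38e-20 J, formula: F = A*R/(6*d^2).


Convert to SI: R = 28 nm = 2.8e-08 m, d = 2 nm = 2e-09 m
F = A * R / (6 * d^2)
F = 1.38e-20 * 2.8e-08 / (6 * (2e-09)^2)
F = 1.61e-11 N = 16.1 pN

16.1


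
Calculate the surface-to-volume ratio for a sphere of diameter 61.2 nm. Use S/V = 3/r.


Radius r = 61.2/2 = 30.6 nm
S/V = 3 / r = 3 / 30.6
S/V = 0.098 nm^-1

0.098


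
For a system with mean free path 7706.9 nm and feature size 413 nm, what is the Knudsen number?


Knudsen number Kn = lambda / L
Kn = 7706.9 / 413
Kn = 18.6608

18.6608


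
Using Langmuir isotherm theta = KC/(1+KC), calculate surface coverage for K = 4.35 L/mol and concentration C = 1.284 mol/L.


Langmuir isotherm: theta = K*C / (1 + K*C)
K*C = 4.35 * 1.284 = 5.5854
theta = 5.5854 / (1 + 5.5854) = 5.5854 / 6.5854
theta = 0.8481

0.8481


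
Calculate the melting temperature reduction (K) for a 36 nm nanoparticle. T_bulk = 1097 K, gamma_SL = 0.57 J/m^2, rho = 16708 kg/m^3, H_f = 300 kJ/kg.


Radius R = 36/2 = 18 nm = 1.8e-08 m
Convert H_f = 300 kJ/kg = 300000 J/kg
dT = 2 * gamma_SL * T_bulk / (rho * H_f * R)
dT = 2 * 0.57 * 1097 / (16708 * 300000 * 1.8e-08)
dT = 13.9 K

13.9


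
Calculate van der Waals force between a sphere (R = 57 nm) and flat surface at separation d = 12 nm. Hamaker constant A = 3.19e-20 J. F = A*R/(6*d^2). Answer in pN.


Convert to SI: R = 57 nm = 5.7e-08 m, d = 12 nm = 1.2e-08 m
F = A * R / (6 * d^2)
F = 3.19e-20 * 5.7e-08 / (6 * (1.2e-08)^2)
F = 2.10451e-12 N = 2.105 pN

2.105


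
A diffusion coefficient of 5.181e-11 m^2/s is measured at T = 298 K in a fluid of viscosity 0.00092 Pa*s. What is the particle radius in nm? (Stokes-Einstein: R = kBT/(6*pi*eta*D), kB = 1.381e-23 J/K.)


Stokes-Einstein: R = kB*T / (6*pi*eta*D)
R = 1.381e-23 * 298 / (6 * pi * 0.00092 * 5.181e-11)
R = 4.58044e-09 m = 4.58 nm

4.58


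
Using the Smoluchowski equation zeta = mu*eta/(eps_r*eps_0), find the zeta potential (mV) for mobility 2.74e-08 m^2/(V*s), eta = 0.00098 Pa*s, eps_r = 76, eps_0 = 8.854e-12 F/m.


Smoluchowski equation: zeta = mu * eta / (eps_r * eps_0)
zeta = 2.74e-08 * 0.00098 / (76 * 8.854e-12)
zeta = 0.039905 V = 39.9 mV

39.9


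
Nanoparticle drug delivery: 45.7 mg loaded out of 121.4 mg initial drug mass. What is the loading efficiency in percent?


Drug loading efficiency = (drug loaded / drug initial) * 100
DLE = 45.7 / 121.4 * 100
DLE = 0.3764 * 100
DLE = 37.64%

37.64


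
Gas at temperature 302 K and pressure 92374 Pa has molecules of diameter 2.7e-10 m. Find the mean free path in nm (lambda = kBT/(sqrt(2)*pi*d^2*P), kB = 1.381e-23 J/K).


Mean free path: lambda = kB*T / (sqrt(2) * pi * d^2 * P)
lambda = 1.381e-23 * 302 / (sqrt(2) * pi * (2.7e-10)^2 * 92374)
lambda = 1.39399e-07 m
lambda = 139.4 nm

139.4


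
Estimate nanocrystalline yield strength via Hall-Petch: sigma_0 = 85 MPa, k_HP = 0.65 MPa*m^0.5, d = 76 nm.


d = 76 nm = 7.6e-08 m
sqrt(d) = 0.000275681
Hall-Petch contribution = k / sqrt(d) = 0.65 / 0.000275681 = 2357.8 MPa
sigma = sigma_0 + k/sqrt(d) = 85 + 2357.8 = 2442.8 MPa

2442.8


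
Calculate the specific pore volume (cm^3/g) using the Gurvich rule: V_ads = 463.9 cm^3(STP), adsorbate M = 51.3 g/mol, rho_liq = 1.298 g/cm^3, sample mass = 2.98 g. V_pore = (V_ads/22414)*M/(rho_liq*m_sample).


Moles adsorbed n = V_ads / 22414 = 463.9 / 22414 = 2.069689e-02 mol
Liquid volume V_liq = n * M / rho_liq = 2.069689e-02 * 51.3 / 1.298 = 0.81799 cm^3
Specific pore volume V_pore = V_liq / m_sample = 0.81799 / 2.98
V_pore = 0.2745 cm^3/g

0.2745


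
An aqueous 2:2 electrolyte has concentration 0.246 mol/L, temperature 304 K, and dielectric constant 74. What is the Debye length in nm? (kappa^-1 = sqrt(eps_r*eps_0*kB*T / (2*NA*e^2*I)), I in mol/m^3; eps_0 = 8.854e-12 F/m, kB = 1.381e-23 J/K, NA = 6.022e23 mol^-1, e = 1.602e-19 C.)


Ionic strength I = 0.246 * 2^2 * 1000 = 984 mol/m^3
kappa^-1 = sqrt(74 * 8.854e-12 * 1.381e-23 * 304 / (2 * 6.022e23 * (1.602e-19)^2 * 984))
kappa^-1 = 0.301 nm

0.301


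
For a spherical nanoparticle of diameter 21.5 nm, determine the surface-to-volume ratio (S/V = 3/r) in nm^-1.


Radius r = 21.5/2 = 10.75 nm
S/V = 3 / r = 3 / 10.75
S/V = 0.2791 nm^-1

0.2791


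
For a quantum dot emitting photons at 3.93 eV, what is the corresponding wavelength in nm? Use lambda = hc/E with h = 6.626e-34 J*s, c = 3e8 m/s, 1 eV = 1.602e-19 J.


Convert energy: E = 3.93 eV = 3.93 * 1.602e-19 = 6.29586e-19 J
lambda = h*c / E = 6.626e-34 * 3e8 / 6.29586e-19
lambda = 3.15731e-07 m = 315.7 nm

315.7


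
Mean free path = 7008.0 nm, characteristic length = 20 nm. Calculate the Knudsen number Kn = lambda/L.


Knudsen number Kn = lambda / L
Kn = 7008.0 / 20
Kn = 350.4

350.4


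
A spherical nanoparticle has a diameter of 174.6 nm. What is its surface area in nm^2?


Radius r = 174.6/2 = 87.3 nm
Surface area SA = 4 * pi * r^2
SA = 4 * pi * (87.3)^2
SA = 95771.95 nm^2

95771.95


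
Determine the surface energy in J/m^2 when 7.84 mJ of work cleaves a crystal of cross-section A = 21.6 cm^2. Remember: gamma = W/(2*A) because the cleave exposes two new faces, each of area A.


Convert: A = 21.6 cm^2 = 0.00216 m^2, W = 7.84 mJ = 0.00784 J
Cleaving exposes two faces of area A, so total new surface = 2*A and gamma = W / (2*A)
gamma = 0.00784 / (2 * 0.00216)
gamma = 1.815 J/m^2

1.815


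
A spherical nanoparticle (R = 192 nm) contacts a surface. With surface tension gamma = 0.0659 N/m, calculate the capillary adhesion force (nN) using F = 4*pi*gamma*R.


Convert radius: R = 192 nm = 1.92e-07 m
F = 4 * pi * gamma * R
F = 4 * pi * 0.0659 * 1.92e-07
F = 1.59e-07 N = 158.9998 nN

158.9998


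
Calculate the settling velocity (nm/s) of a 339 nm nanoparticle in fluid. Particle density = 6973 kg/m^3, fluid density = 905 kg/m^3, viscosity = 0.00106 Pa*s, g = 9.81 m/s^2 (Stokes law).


Radius R = 339/2 nm = 1.695e-07 m
Density difference = 6973 - 905 = 6068 kg/m^3
v = 2 * R^2 * (rho_p - rho_f) * g / (9 * eta)
v = 2 * (1.695e-07)^2 * 6068 * 9.81 / (9 * 0.00106)
v = 3.58538e-07 m/s = 358.5383 nm/s

358.5383


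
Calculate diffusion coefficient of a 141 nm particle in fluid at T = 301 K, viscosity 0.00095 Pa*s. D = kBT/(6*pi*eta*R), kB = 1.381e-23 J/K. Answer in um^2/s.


Radius R = 141/2 = 70.5 nm = 7.05e-08 m
D = kB*T / (6*pi*eta*R)
D = 1.381e-23 * 301 / (6 * pi * 0.00095 * 7.05e-08)
D = 3.29266e-12 m^2/s = 3.293 um^2/s

3.293


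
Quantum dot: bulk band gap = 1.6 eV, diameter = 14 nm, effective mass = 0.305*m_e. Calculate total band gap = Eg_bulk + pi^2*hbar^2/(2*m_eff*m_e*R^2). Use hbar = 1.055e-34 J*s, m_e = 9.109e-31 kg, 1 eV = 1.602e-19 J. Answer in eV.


Radius R = 14/2 nm = 7e-09 m
Confinement energy dE = pi^2 * hbar^2 / (2 * m_eff * m_e * R^2)
dE = pi^2 * (1.055e-34)^2 / (2 * 0.305 * 9.109e-31 * (7e-09)^2) J, divided by 1.602e-19 J/eV
dE = 0.0252 eV
Total band gap = E_g(bulk) + dE = 1.6 + 0.0252 = 1.6252 eV

1.6252


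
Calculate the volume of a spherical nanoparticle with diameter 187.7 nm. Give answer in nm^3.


Radius r = 187.7/2 = 93.85 nm
Volume V = (4/3) * pi * r^3
V = (4/3) * pi * (93.85)^3
V = 3462513.22 nm^3

3462513.22


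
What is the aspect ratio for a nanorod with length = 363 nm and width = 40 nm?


Aspect ratio AR = length / diameter
AR = 363 / 40
AR = 9.07

9.07


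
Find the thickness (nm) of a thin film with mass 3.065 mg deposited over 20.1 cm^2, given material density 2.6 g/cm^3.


Convert: m = 3.065 mg = 3.0650e-06 kg, A = 20.1 cm^2 = 2.0100e-03 m^2, rho = 2.6 g/cm^3 = 2600 kg/m^3
t = m / (A * rho)
t = 3.0650e-06 / (2.0100e-03 * 2600)
t = 5.8649e-07 m = 586.5 nm

586.5


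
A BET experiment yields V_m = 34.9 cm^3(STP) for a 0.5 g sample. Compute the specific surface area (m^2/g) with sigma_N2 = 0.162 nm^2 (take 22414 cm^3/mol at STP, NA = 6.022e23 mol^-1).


Number of moles in monolayer = V_m / 22414 = 34.9 / 22414 = 0.00155706
Number of molecules = moles * NA = 0.00155706 * 6.022e23
SA = molecules * sigma / mass
SA = (34.9 / 22414) * 6.022e23 * 0.162e-18 / 0.5
SA = 303.8 m^2/g

303.8


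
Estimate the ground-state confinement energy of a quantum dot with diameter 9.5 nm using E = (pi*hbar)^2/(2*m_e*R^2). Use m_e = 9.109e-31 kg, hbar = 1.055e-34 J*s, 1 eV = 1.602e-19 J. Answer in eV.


Radius R = 9.5/2 = 4.75 nm = 4.75e-09 m
E = (pi * 1.055e-34)^2 / (2 * 9.109e-31 * (4.75e-09)^2)
E(J) = 2.67249e-21
E = E(J) / 1.602e-19 = 0.0167 eV

0.0167


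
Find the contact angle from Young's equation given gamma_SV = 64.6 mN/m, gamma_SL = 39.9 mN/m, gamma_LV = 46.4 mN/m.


cos(theta) = (gamma_SV - gamma_SL) / gamma_LV
cos(theta) = (64.6 - 39.9) / 46.4
cos(theta) = 0.532328
theta = arccos(0.532328) = 57.84 degrees

57.84


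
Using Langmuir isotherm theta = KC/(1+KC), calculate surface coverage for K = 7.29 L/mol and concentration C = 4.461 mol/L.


Langmuir isotherm: theta = K*C / (1 + K*C)
K*C = 7.29 * 4.461 = 32.52069
theta = 32.52069 / (1 + 32.52069) = 32.52069 / 33.52069
theta = 0.9702

0.9702


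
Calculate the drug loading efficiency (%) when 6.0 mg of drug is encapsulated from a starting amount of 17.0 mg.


Drug loading efficiency = (drug loaded / drug initial) * 100
DLE = 6.0 / 17.0 * 100
DLE = 0.3529 * 100
DLE = 35.29%

35.29


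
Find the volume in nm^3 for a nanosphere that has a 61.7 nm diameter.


Radius r = 61.7/2 = 30.85 nm
Volume V = (4/3) * pi * r^3
V = (4/3) * pi * (30.85)^3
V = 122985.56 nm^3

122985.56


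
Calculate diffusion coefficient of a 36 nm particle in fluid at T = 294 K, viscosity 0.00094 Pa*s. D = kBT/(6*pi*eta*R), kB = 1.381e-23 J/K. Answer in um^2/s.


Radius R = 36/2 = 18 nm = 1.8e-08 m
D = kB*T / (6*pi*eta*R)
D = 1.381e-23 * 294 / (6 * pi * 0.00094 * 1.8e-08)
D = 1.27303e-11 m^2/s = 12.73 um^2/s

12.73


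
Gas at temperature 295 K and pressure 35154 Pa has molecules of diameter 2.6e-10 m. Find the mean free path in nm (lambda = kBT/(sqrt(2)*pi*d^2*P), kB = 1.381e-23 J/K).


Mean free path: lambda = kB*T / (sqrt(2) * pi * d^2 * P)
lambda = 1.381e-23 * 295 / (sqrt(2) * pi * (2.6e-10)^2 * 35154)
lambda = 3.8586e-07 m
lambda = 385.86 nm

385.86


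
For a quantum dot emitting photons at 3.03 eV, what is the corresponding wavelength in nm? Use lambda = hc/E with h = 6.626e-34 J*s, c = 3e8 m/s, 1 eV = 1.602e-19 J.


Convert energy: E = 3.03 eV = 3.03 * 1.602e-19 = 4.85406e-19 J
lambda = h*c / E = 6.626e-34 * 3e8 / 4.85406e-19
lambda = 4.09513e-07 m = 409.5 nm

409.5


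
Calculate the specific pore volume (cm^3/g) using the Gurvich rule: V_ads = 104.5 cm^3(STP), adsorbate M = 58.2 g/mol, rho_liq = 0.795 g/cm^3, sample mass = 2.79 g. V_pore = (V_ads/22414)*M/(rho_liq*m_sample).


Moles adsorbed n = V_ads / 22414 = 104.5 / 22414 = 4.662265e-03 mol
Liquid volume V_liq = n * M / rho_liq = 4.662265e-03 * 58.2 / 0.795 = 0.34131 cm^3
Specific pore volume V_pore = V_liq / m_sample = 0.34131 / 2.79
V_pore = 0.1223 cm^3/g

0.1223


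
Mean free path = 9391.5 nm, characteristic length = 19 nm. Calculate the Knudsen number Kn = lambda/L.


Knudsen number Kn = lambda / L
Kn = 9391.5 / 19
Kn = 494.2895

494.2895


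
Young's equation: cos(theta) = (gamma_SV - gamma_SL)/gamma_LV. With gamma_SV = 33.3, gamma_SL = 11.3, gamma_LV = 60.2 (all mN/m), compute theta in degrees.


cos(theta) = (gamma_SV - gamma_SL) / gamma_LV
cos(theta) = (33.3 - 11.3) / 60.2
cos(theta) = 0.365449
theta = arccos(0.365449) = 68.56 degrees

68.56


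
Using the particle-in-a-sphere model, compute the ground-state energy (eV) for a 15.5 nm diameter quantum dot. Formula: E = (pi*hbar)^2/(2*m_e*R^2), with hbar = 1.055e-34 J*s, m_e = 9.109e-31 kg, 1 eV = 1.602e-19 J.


Radius R = 15.5/2 = 7.75 nm = 7.75e-09 m
E = (pi * 1.055e-34)^2 / (2 * 9.109e-31 * (7.75e-09)^2)
E(J) = 1.00392e-21
E = E(J) / 1.602e-19 = 0.0063 eV

0.0063


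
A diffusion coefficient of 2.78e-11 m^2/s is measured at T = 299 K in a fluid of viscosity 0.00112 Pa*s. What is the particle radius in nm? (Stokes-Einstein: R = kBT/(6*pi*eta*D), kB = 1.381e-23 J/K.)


Stokes-Einstein: R = kB*T / (6*pi*eta*D)
R = 1.381e-23 * 299 / (6 * pi * 0.00112 * 2.78e-11)
R = 7.0356e-09 m = 7.04 nm

7.04


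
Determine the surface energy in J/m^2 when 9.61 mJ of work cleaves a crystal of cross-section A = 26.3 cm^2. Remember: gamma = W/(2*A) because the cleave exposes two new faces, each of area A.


Convert: A = 26.3 cm^2 = 0.00263 m^2, W = 9.61 mJ = 0.00961 J
Cleaving exposes two faces of area A, so total new surface = 2*A and gamma = W / (2*A)
gamma = 0.00961 / (2 * 0.00263)
gamma = 1.827 J/m^2

1.827


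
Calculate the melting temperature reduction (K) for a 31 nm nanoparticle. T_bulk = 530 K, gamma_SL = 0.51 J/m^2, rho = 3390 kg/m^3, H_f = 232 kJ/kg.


Radius R = 31/2 = 15.5 nm = 1.55e-08 m
Convert H_f = 232 kJ/kg = 232000 J/kg
dT = 2 * gamma_SL * T_bulk / (rho * H_f * R)
dT = 2 * 0.51 * 530 / (3390 * 232000 * 1.55e-08)
dT = 44.3 K

44.3


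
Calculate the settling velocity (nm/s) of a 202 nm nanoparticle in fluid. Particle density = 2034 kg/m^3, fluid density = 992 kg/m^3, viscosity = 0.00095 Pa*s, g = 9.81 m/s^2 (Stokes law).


Radius R = 202/2 nm = 1.01e-07 m
Density difference = 2034 - 992 = 1042 kg/m^3
v = 2 * R^2 * (rho_p - rho_f) * g / (9 * eta)
v = 2 * (1.01e-07)^2 * 1042 * 9.81 / (9 * 0.00095)
v = 2.43918e-08 m/s = 24.3918 nm/s

24.3918


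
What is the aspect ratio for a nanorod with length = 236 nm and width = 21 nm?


Aspect ratio AR = length / diameter
AR = 236 / 21
AR = 11.24

11.24


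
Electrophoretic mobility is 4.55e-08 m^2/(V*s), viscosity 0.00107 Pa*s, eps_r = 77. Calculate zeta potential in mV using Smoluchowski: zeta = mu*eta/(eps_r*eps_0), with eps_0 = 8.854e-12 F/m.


Smoluchowski equation: zeta = mu * eta / (eps_r * eps_0)
zeta = 4.55e-08 * 0.00107 / (77 * 8.854e-12)
zeta = 0.071411 V = 71.41 mV

71.41


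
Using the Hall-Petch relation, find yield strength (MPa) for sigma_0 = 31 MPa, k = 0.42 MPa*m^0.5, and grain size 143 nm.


d = 143 nm = 1.43e-07 m
sqrt(d) = 0.0003781534
Hall-Petch contribution = k / sqrt(d) = 0.42 / 0.0003781534 = 1110.7 MPa
sigma = sigma_0 + k/sqrt(d) = 31 + 1110.7 = 1141.7 MPa

1141.7


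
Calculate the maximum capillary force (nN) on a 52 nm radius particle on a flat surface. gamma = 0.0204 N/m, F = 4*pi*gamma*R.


Convert radius: R = 52 nm = 5.2e-08 m
F = 4 * pi * gamma * R
F = 4 * pi * 0.0204 * 5.2e-08
F = 1.33304e-08 N = 13.3304 nN

13.3304


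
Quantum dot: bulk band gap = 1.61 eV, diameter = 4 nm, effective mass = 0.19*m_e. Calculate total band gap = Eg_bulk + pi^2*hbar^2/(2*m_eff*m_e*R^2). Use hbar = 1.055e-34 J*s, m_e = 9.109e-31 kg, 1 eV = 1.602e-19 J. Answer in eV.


Radius R = 4/2 nm = 2e-09 m
Confinement energy dE = pi^2 * hbar^2 / (2 * m_eff * m_e * R^2)
dE = pi^2 * (1.055e-34)^2 / (2 * 0.19 * 9.109e-31 * (2e-09)^2) J, divided by 1.602e-19 J/eV
dE = 0.4953 eV
Total band gap = E_g(bulk) + dE = 1.61 + 0.4953 = 2.1053 eV

2.1053


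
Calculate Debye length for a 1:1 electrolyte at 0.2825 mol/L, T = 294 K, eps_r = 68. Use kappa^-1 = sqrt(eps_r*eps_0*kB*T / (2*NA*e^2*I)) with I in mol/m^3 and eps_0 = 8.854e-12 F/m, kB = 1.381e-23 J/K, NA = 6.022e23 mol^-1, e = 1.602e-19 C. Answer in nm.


Ionic strength I = 0.2825 * 1^2 * 1000 = 282.5 mol/m^3
kappa^-1 = sqrt(68 * 8.854e-12 * 1.381e-23 * 294 / (2 * 6.022e23 * (1.602e-19)^2 * 282.5))
kappa^-1 = 0.529 nm

0.529


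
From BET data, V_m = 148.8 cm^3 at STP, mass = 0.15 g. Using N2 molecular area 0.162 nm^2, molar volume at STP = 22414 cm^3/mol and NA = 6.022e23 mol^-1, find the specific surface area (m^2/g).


Number of moles in monolayer = V_m / 22414 = 148.8 / 22414 = 0.00663871
Number of molecules = moles * NA = 0.00663871 * 6.022e23
SA = molecules * sigma / mass
SA = (148.8 / 22414) * 6.022e23 * 0.162e-18 / 0.15
SA = 4317.7 m^2/g

4317.7


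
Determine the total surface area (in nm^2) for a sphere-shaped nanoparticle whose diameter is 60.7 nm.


Radius r = 60.7/2 = 30.35 nm
Surface area SA = 4 * pi * r^2
SA = 4 * pi * (30.35)^2
SA = 11575.17 nm^2

11575.17


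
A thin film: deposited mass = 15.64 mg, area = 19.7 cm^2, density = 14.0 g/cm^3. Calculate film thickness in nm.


Convert: m = 15.64 mg = 1.5640e-05 kg, A = 19.7 cm^2 = 1.9700e-03 m^2, rho = 14.0 g/cm^3 = 14000 kg/m^3
t = m / (A * rho)
t = 1.5640e-05 / (1.9700e-03 * 14000)
t = 5.6708e-07 m = 567.1 nm

567.1


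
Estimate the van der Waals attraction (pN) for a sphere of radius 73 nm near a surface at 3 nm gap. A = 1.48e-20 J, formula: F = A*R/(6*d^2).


Convert to SI: R = 73 nm = 7.3e-08 m, d = 3 nm = 3e-09 m
F = A * R / (6 * d^2)
F = 1.48e-20 * 7.3e-08 / (6 * (3e-09)^2)
F = 2.00074e-11 N = 20.007 pN

20.007


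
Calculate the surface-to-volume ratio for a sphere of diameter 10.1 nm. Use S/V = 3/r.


Radius r = 10.1/2 = 5.05 nm
S/V = 3 / r = 3 / 5.05
S/V = 0.5941 nm^-1

0.5941


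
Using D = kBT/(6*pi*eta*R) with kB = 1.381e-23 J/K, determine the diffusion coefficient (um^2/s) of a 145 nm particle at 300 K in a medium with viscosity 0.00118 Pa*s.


Radius R = 145/2 = 72.5 nm = 7.25e-08 m
D = kB*T / (6*pi*eta*R)
D = 1.381e-23 * 300 / (6 * pi * 0.00118 * 7.25e-08)
D = 2.56918e-12 m^2/s = 2.569 um^2/s

2.569


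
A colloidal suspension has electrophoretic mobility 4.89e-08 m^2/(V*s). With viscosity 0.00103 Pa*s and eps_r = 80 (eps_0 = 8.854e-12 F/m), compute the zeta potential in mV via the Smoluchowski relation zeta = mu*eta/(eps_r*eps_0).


Smoluchowski equation: zeta = mu * eta / (eps_r * eps_0)
zeta = 4.89e-08 * 0.00103 / (80 * 8.854e-12)
zeta = 0.071108 V = 71.11 mV

71.11


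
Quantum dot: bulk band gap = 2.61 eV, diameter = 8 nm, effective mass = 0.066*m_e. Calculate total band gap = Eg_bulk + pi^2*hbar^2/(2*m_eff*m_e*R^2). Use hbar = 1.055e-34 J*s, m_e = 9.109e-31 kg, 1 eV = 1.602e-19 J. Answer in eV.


Radius R = 8/2 nm = 4e-09 m
Confinement energy dE = pi^2 * hbar^2 / (2 * m_eff * m_e * R^2)
dE = pi^2 * (1.055e-34)^2 / (2 * 0.066 * 9.109e-31 * (4e-09)^2) J, divided by 1.602e-19 J/eV
dE = 0.3564 eV
Total band gap = E_g(bulk) + dE = 2.61 + 0.3564 = 2.9664 eV

2.9664


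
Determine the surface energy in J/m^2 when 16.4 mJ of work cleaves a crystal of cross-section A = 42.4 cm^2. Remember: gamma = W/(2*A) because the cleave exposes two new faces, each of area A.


Convert: A = 42.4 cm^2 = 0.00424 m^2, W = 16.4 mJ = 0.0164 J
Cleaving exposes two faces of area A, so total new surface = 2*A and gamma = W / (2*A)
gamma = 0.0164 / (2 * 0.00424)
gamma = 1.934 J/m^2

1.934


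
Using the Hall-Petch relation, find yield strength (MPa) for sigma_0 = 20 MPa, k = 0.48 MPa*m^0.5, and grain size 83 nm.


d = 83 nm = 8.3e-08 m
sqrt(d) = 0.0002880972
Hall-Petch contribution = k / sqrt(d) = 0.48 / 0.0002880972 = 1666.1 MPa
sigma = sigma_0 + k/sqrt(d) = 20 + 1666.1 = 1686.1 MPa

1686.1


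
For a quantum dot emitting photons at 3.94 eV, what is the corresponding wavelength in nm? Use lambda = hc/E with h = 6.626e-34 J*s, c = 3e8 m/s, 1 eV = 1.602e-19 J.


Convert energy: E = 3.94 eV = 3.94 * 1.602e-19 = 6.31188e-19 J
lambda = h*c / E = 6.626e-34 * 3e8 / 6.31188e-19
lambda = 3.1493e-07 m = 314.9 nm

314.9


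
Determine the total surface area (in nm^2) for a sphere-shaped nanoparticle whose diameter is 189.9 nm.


Radius r = 189.9/2 = 94.95 nm
Surface area SA = 4 * pi * r^2
SA = 4 * pi * (94.95)^2
SA = 113292.15 nm^2

113292.15


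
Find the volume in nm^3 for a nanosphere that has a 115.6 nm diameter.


Radius r = 115.6/2 = 57.8 nm
Volume V = (4/3) * pi * r^3
V = (4/3) * pi * (57.8)^3
V = 808857.7 nm^3

808857.7


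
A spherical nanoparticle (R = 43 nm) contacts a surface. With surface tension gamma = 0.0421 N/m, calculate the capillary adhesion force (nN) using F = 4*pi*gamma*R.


Convert radius: R = 43 nm = 4.3e-08 m
F = 4 * pi * gamma * R
F = 4 * pi * 0.0421 * 4.3e-08
F = 2.27489e-08 N = 22.7489 nN

22.7489


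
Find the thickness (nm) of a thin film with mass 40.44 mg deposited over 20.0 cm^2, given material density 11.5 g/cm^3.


Convert: m = 40.44 mg = 4.0440e-05 kg, A = 20.0 cm^2 = 2.0000e-03 m^2, rho = 11.5 g/cm^3 = 11500 kg/m^3
t = m / (A * rho)
t = 4.0440e-05 / (2.0000e-03 * 11500)
t = 1.7583e-06 m = 1758.3 nm

1758.3


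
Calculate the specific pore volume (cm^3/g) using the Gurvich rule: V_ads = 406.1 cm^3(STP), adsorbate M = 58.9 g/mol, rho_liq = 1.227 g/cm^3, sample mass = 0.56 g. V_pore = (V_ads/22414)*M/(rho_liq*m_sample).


Moles adsorbed n = V_ads / 22414 = 406.1 / 22414 = 1.811814e-02 mol
Liquid volume V_liq = n * M / rho_liq = 1.811814e-02 * 58.9 / 1.227 = 0.86973 cm^3
Specific pore volume V_pore = V_liq / m_sample = 0.86973 / 0.56
V_pore = 1.5531 cm^3/g

1.5531


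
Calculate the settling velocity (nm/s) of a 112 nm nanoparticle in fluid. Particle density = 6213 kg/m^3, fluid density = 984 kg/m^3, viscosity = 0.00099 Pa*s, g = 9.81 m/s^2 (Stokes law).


Radius R = 112/2 nm = 5.6e-08 m
Density difference = 6213 - 984 = 5229 kg/m^3
v = 2 * R^2 * (rho_p - rho_f) * g / (9 * eta)
v = 2 * (5.6e-08)^2 * 5229 * 9.81 / (9 * 0.00099)
v = 3.6109e-08 m/s = 36.109 nm/s

36.109


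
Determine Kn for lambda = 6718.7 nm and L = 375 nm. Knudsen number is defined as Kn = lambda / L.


Knudsen number Kn = lambda / L
Kn = 6718.7 / 375
Kn = 17.9165

17.9165


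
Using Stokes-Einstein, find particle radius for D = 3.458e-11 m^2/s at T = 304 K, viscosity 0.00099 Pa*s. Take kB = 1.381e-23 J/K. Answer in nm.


Stokes-Einstein: R = kB*T / (6*pi*eta*D)
R = 1.381e-23 * 304 / (6 * pi * 0.00099 * 3.458e-11)
R = 6.50588e-09 m = 6.51 nm

6.51


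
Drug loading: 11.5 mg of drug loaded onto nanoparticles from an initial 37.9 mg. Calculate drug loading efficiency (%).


Drug loading efficiency = (drug loaded / drug initial) * 100
DLE = 11.5 / 37.9 * 100
DLE = 0.3034 * 100
DLE = 30.34%

30.34


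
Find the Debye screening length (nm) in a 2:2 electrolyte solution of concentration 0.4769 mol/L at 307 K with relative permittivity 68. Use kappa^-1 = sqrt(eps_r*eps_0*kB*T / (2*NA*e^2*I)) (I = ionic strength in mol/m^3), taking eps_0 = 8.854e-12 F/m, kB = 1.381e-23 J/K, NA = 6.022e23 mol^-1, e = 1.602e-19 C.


Ionic strength I = 0.4769 * 2^2 * 1000 = 1907.6 mol/m^3
kappa^-1 = sqrt(68 * 8.854e-12 * 1.381e-23 * 307 / (2 * 6.022e23 * (1.602e-19)^2 * 1907.6))
kappa^-1 = 0.208 nm

0.208


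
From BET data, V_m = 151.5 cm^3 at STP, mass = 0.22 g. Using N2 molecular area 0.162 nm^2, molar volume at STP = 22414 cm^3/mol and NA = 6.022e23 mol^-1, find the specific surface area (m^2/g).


Number of moles in monolayer = V_m / 22414 = 151.5 / 22414 = 0.00675917
Number of molecules = moles * NA = 0.00675917 * 6.022e23
SA = molecules * sigma / mass
SA = (151.5 / 22414) * 6.022e23 * 0.162e-18 / 0.22
SA = 2997.3 m^2/g

2997.3


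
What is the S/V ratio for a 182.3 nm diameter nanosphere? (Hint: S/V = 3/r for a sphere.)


Radius r = 182.3/2 = 91.15 nm
S/V = 3 / r = 3 / 91.15
S/V = 0.0329 nm^-1

0.0329


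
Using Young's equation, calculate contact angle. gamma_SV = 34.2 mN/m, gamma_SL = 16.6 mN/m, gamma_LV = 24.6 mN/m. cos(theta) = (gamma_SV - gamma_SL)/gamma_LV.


cos(theta) = (gamma_SV - gamma_SL) / gamma_LV
cos(theta) = (34.2 - 16.6) / 24.6
cos(theta) = 0.715447
theta = arccos(0.715447) = 44.32 degrees

44.32


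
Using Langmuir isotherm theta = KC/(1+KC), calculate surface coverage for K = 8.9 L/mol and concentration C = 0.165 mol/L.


Langmuir isotherm: theta = K*C / (1 + K*C)
K*C = 8.9 * 0.165 = 1.4685
theta = 1.4685 / (1 + 1.4685) = 1.4685 / 2.4685
theta = 0.5949

0.5949


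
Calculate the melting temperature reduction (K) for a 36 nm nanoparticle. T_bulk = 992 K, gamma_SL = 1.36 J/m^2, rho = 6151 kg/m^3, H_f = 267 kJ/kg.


Radius R = 36/2 = 18 nm = 1.8e-08 m
Convert H_f = 267 kJ/kg = 267000 J/kg
dT = 2 * gamma_SL * T_bulk / (rho * H_f * R)
dT = 2 * 1.36 * 992 / (6151 * 267000 * 1.8e-08)
dT = 91.3 K

91.3


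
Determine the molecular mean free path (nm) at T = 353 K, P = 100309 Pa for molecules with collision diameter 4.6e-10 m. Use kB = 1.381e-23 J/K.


Mean free path: lambda = kB*T / (sqrt(2) * pi * d^2 * P)
lambda = 1.381e-23 * 353 / (sqrt(2) * pi * (4.6e-10)^2 * 100309)
lambda = 5.16949e-08 m
lambda = 51.69 nm

51.69


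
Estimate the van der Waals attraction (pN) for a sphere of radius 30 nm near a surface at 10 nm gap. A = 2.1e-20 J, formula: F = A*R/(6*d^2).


Convert to SI: R = 30 nm = 3e-08 m, d = 10 nm = 1e-08 m
F = A * R / (6 * d^2)
F = 2.1e-20 * 3e-08 / (6 * (1e-08)^2)
F = 1.05e-12 N = 1.05 pN

1.05


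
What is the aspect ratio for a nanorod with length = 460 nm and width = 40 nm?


Aspect ratio AR = length / diameter
AR = 460 / 40
AR = 11.5

11.5


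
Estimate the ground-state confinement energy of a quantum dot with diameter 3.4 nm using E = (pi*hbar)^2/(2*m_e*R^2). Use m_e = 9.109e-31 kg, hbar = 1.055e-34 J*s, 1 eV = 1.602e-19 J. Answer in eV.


Radius R = 3.4/2 = 1.7 nm = 1.7e-09 m
E = (pi * 1.055e-34)^2 / (2 * 9.109e-31 * (1.7e-09)^2)
E(J) = 2.08644e-20
E = E(J) / 1.602e-19 = 0.1302 eV

0.1302


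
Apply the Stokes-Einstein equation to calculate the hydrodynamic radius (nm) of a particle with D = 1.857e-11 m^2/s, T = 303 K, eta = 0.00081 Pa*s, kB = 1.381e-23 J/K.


Stokes-Einstein: R = kB*T / (6*pi*eta*D)
R = 1.381e-23 * 303 / (6 * pi * 0.00081 * 1.857e-11)
R = 1.47584e-08 m = 14.76 nm

14.76


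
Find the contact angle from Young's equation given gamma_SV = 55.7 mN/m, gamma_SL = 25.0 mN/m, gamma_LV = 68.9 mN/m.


cos(theta) = (gamma_SV - gamma_SL) / gamma_LV
cos(theta) = (55.7 - 25.0) / 68.9
cos(theta) = 0.445573
theta = arccos(0.445573) = 63.54 degrees

63.54


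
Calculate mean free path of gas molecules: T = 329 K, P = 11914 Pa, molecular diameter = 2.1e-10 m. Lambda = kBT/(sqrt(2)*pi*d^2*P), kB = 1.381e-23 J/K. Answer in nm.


Mean free path: lambda = kB*T / (sqrt(2) * pi * d^2 * P)
lambda = 1.381e-23 * 329 / (sqrt(2) * pi * (2.1e-10)^2 * 11914)
lambda = 1.94638e-06 m
lambda = 1946.38 nm

1946.38


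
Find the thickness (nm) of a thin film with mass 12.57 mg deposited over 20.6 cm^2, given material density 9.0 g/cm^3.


Convert: m = 12.57 mg = 1.2570e-05 kg, A = 20.6 cm^2 = 2.0600e-03 m^2, rho = 9.0 g/cm^3 = 9000 kg/m^3
t = m / (A * rho)
t = 1.2570e-05 / (2.0600e-03 * 9000)
t = 6.7799e-07 m = 678.0 nm

678.0


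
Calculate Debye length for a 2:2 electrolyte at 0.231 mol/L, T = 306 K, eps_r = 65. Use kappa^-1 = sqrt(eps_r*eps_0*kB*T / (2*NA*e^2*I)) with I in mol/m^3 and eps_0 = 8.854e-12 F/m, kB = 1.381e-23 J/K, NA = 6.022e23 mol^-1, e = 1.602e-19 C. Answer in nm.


Ionic strength I = 0.231 * 2^2 * 1000 = 924 mol/m^3
kappa^-1 = sqrt(65 * 8.854e-12 * 1.381e-23 * 306 / (2 * 6.022e23 * (1.602e-19)^2 * 924))
kappa^-1 = 0.292 nm

0.292


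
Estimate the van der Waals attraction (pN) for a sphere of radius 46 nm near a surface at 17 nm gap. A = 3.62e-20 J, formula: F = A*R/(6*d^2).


Convert to SI: R = 46 nm = 4.6e-08 m, d = 17 nm = 1.7e-08 m
F = A * R / (6 * d^2)
F = 3.62e-20 * 4.6e-08 / (6 * (1.7e-08)^2)
F = 9.60323e-13 N = 0.96 pN

0.96


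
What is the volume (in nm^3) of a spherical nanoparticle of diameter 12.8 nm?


Radius r = 12.8/2 = 6.4 nm
Volume V = (4/3) * pi * r^3
V = (4/3) * pi * (6.4)^3
V = 1098.07 nm^3

1098.07


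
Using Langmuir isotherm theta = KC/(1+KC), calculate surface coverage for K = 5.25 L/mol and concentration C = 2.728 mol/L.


Langmuir isotherm: theta = K*C / (1 + K*C)
K*C = 5.25 * 2.728 = 14.322
theta = 14.322 / (1 + 14.322) = 14.322 / 15.322
theta = 0.9347

0.9347


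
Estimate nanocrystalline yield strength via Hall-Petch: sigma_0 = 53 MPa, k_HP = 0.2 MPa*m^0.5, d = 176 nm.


d = 176 nm = 1.76e-07 m
sqrt(d) = 0.0004195235
Hall-Petch contribution = k / sqrt(d) = 0.2 / 0.0004195235 = 476.7 MPa
sigma = sigma_0 + k/sqrt(d) = 53 + 476.7 = 529.7 MPa

529.7


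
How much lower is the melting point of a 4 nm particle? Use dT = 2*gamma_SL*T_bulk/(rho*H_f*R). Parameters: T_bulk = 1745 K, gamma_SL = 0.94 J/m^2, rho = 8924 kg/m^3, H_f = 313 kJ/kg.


Radius R = 4/2 = 2 nm = 2e-09 m
Convert H_f = 313 kJ/kg = 313000 J/kg
dT = 2 * gamma_SL * T_bulk / (rho * H_f * R)
dT = 2 * 0.94 * 1745 / (8924 * 313000 * 2e-09)
dT = 587.2 K

587.2


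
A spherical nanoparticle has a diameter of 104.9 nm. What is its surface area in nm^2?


Radius r = 104.9/2 = 52.45 nm
Surface area SA = 4 * pi * r^2
SA = 4 * pi * (52.45)^2
SA = 34570.12 nm^2

34570.12


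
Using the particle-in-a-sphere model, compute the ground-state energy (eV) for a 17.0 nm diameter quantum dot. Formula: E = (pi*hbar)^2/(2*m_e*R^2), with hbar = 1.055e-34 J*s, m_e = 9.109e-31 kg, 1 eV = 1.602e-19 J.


Radius R = 17.0/2 = 8.5 nm = 8.5e-09 m
E = (pi * 1.055e-34)^2 / (2 * 9.109e-31 * (8.5e-09)^2)
E(J) = 8.34576e-22
E = E(J) / 1.602e-19 = 0.0052 eV

0.0052


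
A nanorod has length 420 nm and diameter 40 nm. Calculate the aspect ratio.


Aspect ratio AR = length / diameter
AR = 420 / 40
AR = 10.5

10.5


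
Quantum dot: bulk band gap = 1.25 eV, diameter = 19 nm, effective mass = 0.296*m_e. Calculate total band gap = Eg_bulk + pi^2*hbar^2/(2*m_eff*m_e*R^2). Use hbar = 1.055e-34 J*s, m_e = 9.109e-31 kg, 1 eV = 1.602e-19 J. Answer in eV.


Radius R = 19/2 nm = 9.5e-09 m
Confinement energy dE = pi^2 * hbar^2 / (2 * m_eff * m_e * R^2)
dE = pi^2 * (1.055e-34)^2 / (2 * 0.296 * 9.109e-31 * (9.5e-09)^2) J, divided by 1.602e-19 J/eV
dE = 0.0141 eV
Total band gap = E_g(bulk) + dE = 1.25 + 0.0141 = 1.2641 eV

1.2641


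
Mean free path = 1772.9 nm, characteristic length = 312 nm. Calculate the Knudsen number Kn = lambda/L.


Knudsen number Kn = lambda / L
Kn = 1772.9 / 312
Kn = 5.6824

5.6824


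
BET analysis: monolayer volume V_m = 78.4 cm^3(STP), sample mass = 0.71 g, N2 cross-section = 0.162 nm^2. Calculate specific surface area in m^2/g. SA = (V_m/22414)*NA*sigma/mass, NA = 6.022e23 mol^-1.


Number of moles in monolayer = V_m / 22414 = 78.4 / 22414 = 0.00349781
Number of molecules = moles * NA = 0.00349781 * 6.022e23
SA = molecules * sigma / mass
SA = (78.4 / 22414) * 6.022e23 * 0.162e-18 / 0.71
SA = 480.6 m^2/g

480.6


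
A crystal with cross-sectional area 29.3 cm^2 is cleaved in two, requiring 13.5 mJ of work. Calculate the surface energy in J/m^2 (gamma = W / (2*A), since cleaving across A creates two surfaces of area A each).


Convert: A = 29.3 cm^2 = 0.00293 m^2, W = 13.5 mJ = 0.0135 J
Cleaving exposes two faces of area A, so total new surface = 2*A and gamma = W / (2*A)
gamma = 0.0135 / (2 * 0.00293)
gamma = 2.304 J/m^2

2.304


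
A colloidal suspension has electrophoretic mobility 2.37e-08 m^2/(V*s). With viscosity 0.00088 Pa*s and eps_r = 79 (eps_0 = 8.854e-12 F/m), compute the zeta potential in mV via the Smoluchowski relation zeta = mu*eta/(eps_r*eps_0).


Smoluchowski equation: zeta = mu * eta / (eps_r * eps_0)
zeta = 2.37e-08 * 0.00088 / (79 * 8.854e-12)
zeta = 0.029817 V = 29.82 mV

29.82


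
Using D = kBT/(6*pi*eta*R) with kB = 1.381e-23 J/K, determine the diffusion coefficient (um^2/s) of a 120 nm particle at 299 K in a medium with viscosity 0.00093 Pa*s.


Radius R = 120/2 = 60 nm = 6e-08 m
D = kB*T / (6*pi*eta*R)
D = 1.381e-23 * 299 / (6 * pi * 0.00093 * 6e-08)
D = 3.92581e-12 m^2/s = 3.926 um^2/s

3.926
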